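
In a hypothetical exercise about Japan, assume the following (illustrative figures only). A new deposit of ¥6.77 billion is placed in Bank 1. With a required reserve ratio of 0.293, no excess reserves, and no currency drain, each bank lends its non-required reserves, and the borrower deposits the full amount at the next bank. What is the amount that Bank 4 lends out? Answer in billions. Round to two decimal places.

¥1.69 billion

Each bank lends a fraction (1 − rr) = 0.7070 of the deposit it receives, so Bank 4 receives 6.77·0.7070^3 and lends 6.77·0.7070^4 ≈ 1.6915 billion.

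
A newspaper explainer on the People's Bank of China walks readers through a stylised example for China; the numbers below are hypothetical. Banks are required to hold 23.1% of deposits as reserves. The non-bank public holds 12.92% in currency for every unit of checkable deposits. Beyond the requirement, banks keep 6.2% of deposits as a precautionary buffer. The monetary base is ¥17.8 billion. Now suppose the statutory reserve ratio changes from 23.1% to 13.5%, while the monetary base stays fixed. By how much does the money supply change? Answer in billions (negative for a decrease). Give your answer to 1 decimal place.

¥14.0 billion

Initially m₁ = (1 + 0.1292) / (0.231 + 0.062 + 0.1292) ≈ 2.6746, so M₁ = 2.6746 × 17.8 ≈ 47.6079 billion.
After the change m₂ = (1 + 0.1292) / (0.135 + 0.062 + 0.1292) ≈ 3.4617, so M₂ = 3.4617 × 17.8 ≈ 61.6183 billion.
ΔM = M₂ − M₁ = 61.6183 − 47.6079 = 14.0104 billion.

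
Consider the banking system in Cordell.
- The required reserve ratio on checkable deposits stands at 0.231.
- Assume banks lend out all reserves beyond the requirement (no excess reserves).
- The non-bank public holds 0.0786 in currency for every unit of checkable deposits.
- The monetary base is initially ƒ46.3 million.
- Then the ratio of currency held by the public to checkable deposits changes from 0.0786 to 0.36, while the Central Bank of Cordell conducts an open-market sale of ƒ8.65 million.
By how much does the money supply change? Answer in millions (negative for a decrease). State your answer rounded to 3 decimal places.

Before: m₁ = (1 + 0.0786) / (0.231 + 0.0786) ≈ 3.483850, MB₁ = 46.3, so M₁ = 3.483850 × 46.3 ≈ 161.3023 million.
After: m₂ = (1 + 0.36) / (0.231 + 0.36) ≈ 2.301184, MB₂ = 46.3 − 8.65 = 37.65, so M₂ = 2.301184 × 37.65 ≈ 86.6396 million.
ΔM = M₂ − M₁ = 86.6396 − 161.3023 = -74.6627 million.

-74.663 million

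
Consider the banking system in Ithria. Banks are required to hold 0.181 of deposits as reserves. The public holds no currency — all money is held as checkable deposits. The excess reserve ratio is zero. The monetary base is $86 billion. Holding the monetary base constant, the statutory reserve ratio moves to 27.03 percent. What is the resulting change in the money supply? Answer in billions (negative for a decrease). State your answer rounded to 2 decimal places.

-156.97 billion

Initially m₁ = 1 / (0.181) ≈ 5.52486, so M₁ = 5.52486 × 86 ≈ 475.138 billion.
After the change m₂ = 1 / (0.2703) ≈ 3.69959, so M₂ = 3.69959 × 86 ≈ 318.1647 billion.
ΔM = M₂ − M₁ = 318.1647 − 475.138 = -156.9733 billion.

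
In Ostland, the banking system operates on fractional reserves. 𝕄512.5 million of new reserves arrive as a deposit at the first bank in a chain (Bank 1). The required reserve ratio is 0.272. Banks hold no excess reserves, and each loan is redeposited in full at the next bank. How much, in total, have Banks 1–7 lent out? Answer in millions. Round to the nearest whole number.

𝕄1223 million

Bank i lends (1 − rr)^i of the original deposit: Bank 1 lends 512.5·0.7280 = 373.1000, Bank 2 lends 512.5·0.7280² = 271.6168, and so on.
Summing a geometric series: total = 512.5·[0.7280·(1 − 0.7280^7) / (1 − 0.7280)] ≈ 1223.0374 million.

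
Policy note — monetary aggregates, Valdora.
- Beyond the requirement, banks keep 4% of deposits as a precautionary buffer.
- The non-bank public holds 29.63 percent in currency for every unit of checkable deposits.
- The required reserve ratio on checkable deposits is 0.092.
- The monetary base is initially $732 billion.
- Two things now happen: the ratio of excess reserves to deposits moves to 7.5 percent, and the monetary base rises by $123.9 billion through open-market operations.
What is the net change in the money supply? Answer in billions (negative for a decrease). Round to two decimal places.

Before: m₁ = (1 + 0.2963) / (0.092 + 0.04 + 0.2963) ≈ 3.026617, MB₁ = 732, so M₁ = 3.026617 × 732 ≈ 2215.4836 billion.
After: m₂ = (1 + 0.2963) / (0.092 + 0.075 + 0.2963) ≈ 2.797971, MB₂ = 732 + 123.9 = 855.9, so M₂ = 2.797971 × 855.9 ≈ 2394.7834 billion.
ΔM = M₂ − M₁ = 2394.7834 − 2215.4836 = 179.2998 billion.

$179.30 billion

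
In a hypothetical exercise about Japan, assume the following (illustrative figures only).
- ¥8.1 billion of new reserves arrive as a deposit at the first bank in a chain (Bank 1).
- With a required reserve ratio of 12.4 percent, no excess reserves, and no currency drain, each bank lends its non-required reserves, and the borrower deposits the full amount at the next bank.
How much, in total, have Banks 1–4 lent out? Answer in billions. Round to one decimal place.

Bank i lends (1 − rr)^i of the original deposit: Bank 1 lends 8.1·0.8760 = 7.0956, Bank 2 lends 8.1·0.8760² ≈ 6.2157, and so on.
Summing a geometric series: total = 8.1·[0.8760·(1 − 0.8760^4) / (1 − 0.8760)] ≈ 23.5262 billion.

¥23.5 billion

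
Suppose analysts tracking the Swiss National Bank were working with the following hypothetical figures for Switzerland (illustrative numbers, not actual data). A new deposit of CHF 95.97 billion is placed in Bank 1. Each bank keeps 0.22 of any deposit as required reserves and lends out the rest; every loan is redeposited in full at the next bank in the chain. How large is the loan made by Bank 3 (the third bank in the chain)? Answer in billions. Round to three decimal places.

CHF 45.543 billion

Each bank lends a fraction (1 − rr) = 0.7800 of the deposit it receives, so Bank 3 receives 95.97·0.7800^2 and lends 95.97·0.7800^3 ≈ 45.5428 billion.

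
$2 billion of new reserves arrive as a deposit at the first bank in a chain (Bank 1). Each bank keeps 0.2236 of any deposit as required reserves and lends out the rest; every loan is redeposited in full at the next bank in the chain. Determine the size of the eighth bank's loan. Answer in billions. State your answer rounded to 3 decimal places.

$0.264 billion

Each bank lends a fraction (1 − rr) = 0.7764 of the deposit it receives, so Bank 8 receives 2·0.7764^7 and lends 2·0.7764^8 ≈ 0.2641 billion.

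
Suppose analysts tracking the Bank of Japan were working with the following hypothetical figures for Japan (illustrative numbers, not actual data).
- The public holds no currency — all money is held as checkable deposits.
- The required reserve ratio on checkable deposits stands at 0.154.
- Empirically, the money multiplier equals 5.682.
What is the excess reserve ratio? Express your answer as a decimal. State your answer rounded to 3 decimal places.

0.022

Using m = 5.682. Since m = (1 + c)/(c + rr + e), the denominator satisfies c + rr + e = (1 + c)/m = (1 + 0) / 5.682 ≈ 0.175994.
With c = 0 and rr = 0.154, the excess reserve ratio is 0.175994 − 0 − 0.154 = 0.021994.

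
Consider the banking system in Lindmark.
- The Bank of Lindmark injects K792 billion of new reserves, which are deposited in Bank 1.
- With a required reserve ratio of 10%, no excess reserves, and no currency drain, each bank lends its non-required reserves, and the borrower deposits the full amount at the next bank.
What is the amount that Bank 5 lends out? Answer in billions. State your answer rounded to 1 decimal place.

K467.7 billion

Each bank lends a fraction (1 − rr) = 0.9000 of the deposit it receives, so Bank 5 receives 792·0.9000^4 and lends 792·0.9000^5 ≈ 467.6681 billion.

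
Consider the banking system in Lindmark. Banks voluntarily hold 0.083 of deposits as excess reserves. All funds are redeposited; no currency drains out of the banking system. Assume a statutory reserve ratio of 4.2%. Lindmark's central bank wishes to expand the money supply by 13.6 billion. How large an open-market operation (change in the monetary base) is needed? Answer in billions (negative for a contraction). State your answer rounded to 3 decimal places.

1.700 billion

The money multiplier is m = 1 / (rr + e) = 1 / (0.042 + 0.083) = 8.
ΔMB = ΔM / m = (+13.6) / 8 = 1.7 billion.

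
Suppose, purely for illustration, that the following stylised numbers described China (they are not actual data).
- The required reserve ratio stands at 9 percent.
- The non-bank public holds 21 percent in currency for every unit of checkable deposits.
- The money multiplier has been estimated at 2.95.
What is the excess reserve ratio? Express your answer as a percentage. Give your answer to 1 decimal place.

11.0%

Using m = 2.95. Since m = (1 + c)/(c + rr + e), the denominator satisfies c + rr + e = (1 + c)/m = (1 + 0.21) / 2.95 ≈ 0.410169.
With c = 0.21 and rr = 0.09, the excess reserve ratio is 0.410169 − 0.21 − 0.09 = 0.110169.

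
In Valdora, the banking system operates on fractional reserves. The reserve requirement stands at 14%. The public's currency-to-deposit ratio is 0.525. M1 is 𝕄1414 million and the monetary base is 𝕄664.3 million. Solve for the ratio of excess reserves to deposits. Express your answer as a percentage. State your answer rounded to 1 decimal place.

5.1%

Using m = M/MB = 1414/664.3 ≈ 2.128556. Since m = (1 + c)/(c + rr + e), the denominator satisfies c + rr + e = (1 + c)/m = (1 + 0.525) / 2.128556 ≈ 0.716448.
With c = 0.525 and rr = 0.14, the ratio of excess reserves to deposits is 0.716448 − 0.525 − 0.14 = 0.051448.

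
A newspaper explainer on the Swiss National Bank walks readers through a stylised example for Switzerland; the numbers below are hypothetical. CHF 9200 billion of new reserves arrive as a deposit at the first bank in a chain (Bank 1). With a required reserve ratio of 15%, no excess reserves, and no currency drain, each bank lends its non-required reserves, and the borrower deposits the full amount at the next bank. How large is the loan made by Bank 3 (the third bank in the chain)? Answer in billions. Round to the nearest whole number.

CHF 5650 billion

Each bank lends a fraction (1 − rr) = 0.8500 of the deposit it receives, so Bank 3 receives 9200·0.8500^2 and lends 9200·0.8500^3 = 5649.9500 billion.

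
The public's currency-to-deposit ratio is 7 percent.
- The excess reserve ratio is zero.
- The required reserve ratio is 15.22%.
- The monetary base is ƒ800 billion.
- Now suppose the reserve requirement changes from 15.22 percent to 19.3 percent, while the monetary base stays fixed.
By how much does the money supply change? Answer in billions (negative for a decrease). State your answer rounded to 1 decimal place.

-597.6 billion

Initially m₁ = (1 + 0.07) / (0.1522 + 0.07) ≈ 4.81548, so M₁ = 4.81548 × 800 = 3852.384 billion.
After the change m₂ = (1 + 0.07) / (0.193 + 0.07) ≈ 4.06844, so M₂ = 4.06844 × 800 = 3254.752 billion.
ΔM = M₂ − M₁ = 3254.752 − 3852.384 = -597.632 billion.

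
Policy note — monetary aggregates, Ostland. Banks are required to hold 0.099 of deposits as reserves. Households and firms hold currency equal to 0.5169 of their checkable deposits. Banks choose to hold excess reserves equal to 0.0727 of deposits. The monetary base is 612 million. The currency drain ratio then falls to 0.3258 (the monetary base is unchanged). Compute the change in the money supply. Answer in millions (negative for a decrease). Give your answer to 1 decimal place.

282.8 million

Initially m₁ = (1 + 0.5169) / (0.099 + 0.0727 + 0.5169) ≈ 2.20288, so M₁ = 2.20288 × 612 ≈ 1348.1626 million.
After the change m₂ = (1 + 0.3258) / (0.099 + 0.0727 + 0.3258) ≈ 2.66492, so M₂ = 2.66492 × 612 ≈ 1630.931 million.
ΔM = M₂ − M₁ = 1630.931 − 1348.1626 = 282.7684 million.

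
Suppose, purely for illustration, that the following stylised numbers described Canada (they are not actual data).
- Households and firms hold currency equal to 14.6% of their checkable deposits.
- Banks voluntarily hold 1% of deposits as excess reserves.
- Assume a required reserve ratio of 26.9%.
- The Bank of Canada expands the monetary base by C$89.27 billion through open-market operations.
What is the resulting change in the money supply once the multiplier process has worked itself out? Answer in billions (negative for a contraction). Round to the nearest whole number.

C$241 billion

The money multiplier is m = (1 + c) / (rr + e + c) = (1 + 0.146) / (0.269 + 0.01 + 0.146) ≈ 2.6965.
The purchase adds 89.27 billion of base, so ΔM = m × ΔMB = 2.6965 × (+89.27) ≈ 240.7166 billion.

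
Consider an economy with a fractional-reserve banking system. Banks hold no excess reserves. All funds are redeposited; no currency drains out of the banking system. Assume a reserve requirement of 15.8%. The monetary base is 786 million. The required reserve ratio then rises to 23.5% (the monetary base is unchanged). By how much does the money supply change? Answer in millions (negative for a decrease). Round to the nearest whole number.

Initially m₁ = 1 / (0.158) ≈ 6.3291, so M₁ = 6.3291 × 786 = 4974.6726 million.
After the change m₂ = 1 / (0.235) ≈ 4.2553, so M₂ = 4.2553 × 786 = 3344.6658 million.
ΔM = M₂ − M₁ = 3344.6658 − 4974.6726 = -1630.0068 million.

-1630 million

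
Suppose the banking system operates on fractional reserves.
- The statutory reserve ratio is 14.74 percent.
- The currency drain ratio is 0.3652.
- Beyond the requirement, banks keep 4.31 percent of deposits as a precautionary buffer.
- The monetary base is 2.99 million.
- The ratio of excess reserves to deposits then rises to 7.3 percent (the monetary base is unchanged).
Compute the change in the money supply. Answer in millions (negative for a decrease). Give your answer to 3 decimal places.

Initially m₁ = (1 + 0.3652) / (0.1474 + 0.0431 + 0.3652) ≈ 2.45672, so M₁ = 2.45672 × 2.99 ≈ 7.3456 million.
After the change m₂ = (1 + 0.3652) / (0.1474 + 0.073 + 0.3652) ≈ 2.33128, so M₂ = 2.33128 × 2.99 ≈ 6.9705 million.
ΔM = M₂ − M₁ = 6.9705 − 7.3456 = -0.3751 million.

-0.375 million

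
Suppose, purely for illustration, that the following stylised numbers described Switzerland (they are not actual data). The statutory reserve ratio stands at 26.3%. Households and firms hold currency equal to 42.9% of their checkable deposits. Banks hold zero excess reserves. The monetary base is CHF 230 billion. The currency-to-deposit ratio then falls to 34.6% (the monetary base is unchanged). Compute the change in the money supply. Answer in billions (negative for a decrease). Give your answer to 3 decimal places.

CHF 33.385 billion

Initially m₁ = (1 + 0.429) / (0.263 + 0.429) ≈ 2.0650289, so M₁ = 2.0650289 × 230 ≈ 474.9566 billion.
After the change m₂ = (1 + 0.346) / (0.263 + 0.346) ≈ 2.2101806, so M₂ = 2.2101806 × 230 ≈ 508.3415 billion.
ΔM = M₂ − M₁ = 508.3415 − 474.9566 = 33.3849 billion.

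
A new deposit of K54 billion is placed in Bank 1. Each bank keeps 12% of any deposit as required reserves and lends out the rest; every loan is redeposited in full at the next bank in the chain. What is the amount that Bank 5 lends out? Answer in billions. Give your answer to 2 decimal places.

Each bank lends a fraction (1 − rr) = 0.8800 of the deposit it receives, so Bank 5 receives 54·0.8800^4 and lends 54·0.8800^5 ≈ 28.4975 billion.

K28.50 billion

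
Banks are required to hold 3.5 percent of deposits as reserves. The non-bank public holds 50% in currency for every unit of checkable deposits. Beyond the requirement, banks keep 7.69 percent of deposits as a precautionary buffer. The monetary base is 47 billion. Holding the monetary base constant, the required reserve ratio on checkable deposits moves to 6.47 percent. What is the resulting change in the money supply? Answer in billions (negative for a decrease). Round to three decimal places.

Initially m₁ = (1 + 0.5) / (0.035 + 0.0769 + 0.5) ≈ 2.451381, so M₁ = 2.451381 × 47 ≈ 115.2149 billion.
After the change m₂ = (1 + 0.5) / (0.0647 + 0.0769 + 0.5) ≈ 2.337905, so M₂ = 2.337905 × 47 ≈ 109.8815 billion.
ΔM = M₂ − M₁ = 109.8815 − 115.2149 = -5.3334 billion.

-5.333 billion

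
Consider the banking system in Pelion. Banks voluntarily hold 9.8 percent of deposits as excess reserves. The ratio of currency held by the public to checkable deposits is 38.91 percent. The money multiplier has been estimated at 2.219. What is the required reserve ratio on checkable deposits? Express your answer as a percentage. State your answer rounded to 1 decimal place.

Using m = 2.219. Since m = (1 + c)/(c + rr + e), the denominator satisfies c + rr + e = (1 + c)/m = (1 + 0.3891) / 2.219 ≈ 0.626003.
With c = 0.3891 and e = 0.098, the required reserve ratio on checkable deposits is 0.626003 − 0.3891 − 0.098 = 0.138903.

13.9%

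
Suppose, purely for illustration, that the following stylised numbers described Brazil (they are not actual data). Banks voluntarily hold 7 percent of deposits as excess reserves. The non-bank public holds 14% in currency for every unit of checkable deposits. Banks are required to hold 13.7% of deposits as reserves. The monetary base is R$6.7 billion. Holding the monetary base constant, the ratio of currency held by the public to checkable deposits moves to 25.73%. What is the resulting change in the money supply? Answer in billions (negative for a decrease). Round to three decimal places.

Initially m₁ = (1 + 0.14) / (0.137 + 0.07 + 0.14) ≈ 3.28530, so M₁ = 3.28530 × 6.7 ≈ 22.0115 billion.
After the change m₂ = (1 + 0.2573) / (0.137 + 0.07 + 0.2573) ≈ 2.70795, so M₂ = 2.70795 × 6.7 ≈ 18.1433 billion.
ΔM = M₂ − M₁ = 18.1433 − 22.0115 = -3.8682 billion.

-3.868 billion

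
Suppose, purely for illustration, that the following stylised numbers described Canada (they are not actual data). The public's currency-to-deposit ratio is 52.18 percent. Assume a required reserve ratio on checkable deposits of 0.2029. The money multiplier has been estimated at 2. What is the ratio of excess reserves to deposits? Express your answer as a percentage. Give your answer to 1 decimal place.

Using m = 2. Since m = (1 + c)/(c + rr + e), the denominator satisfies c + rr + e = (1 + c)/m = (1 + 0.5218) / 2 = 0.760900.
With c = 0.5218 and rr = 0.2029, the ratio of excess reserves to deposits is 0.760900 − 0.5218 − 0.2029 = 0.0362.

3.6%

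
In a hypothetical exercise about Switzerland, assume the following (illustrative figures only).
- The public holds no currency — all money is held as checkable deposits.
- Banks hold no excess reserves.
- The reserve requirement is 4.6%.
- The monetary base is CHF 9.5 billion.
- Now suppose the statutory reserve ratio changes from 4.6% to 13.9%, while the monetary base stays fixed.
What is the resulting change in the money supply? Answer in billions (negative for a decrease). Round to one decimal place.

Initially m₁ = 1 / (0.046) ≈ 21.7391, so M₁ = 21.7391 × 9.5 ≈ 206.5215 billion.
After the change m₂ = 1 / (0.139) ≈ 7.1942, so M₂ = 7.1942 × 9.5 = 68.3449 billion.
ΔM = M₂ − M₁ = 68.3449 − 206.5215 = -138.1766 billion.

-138.2 billion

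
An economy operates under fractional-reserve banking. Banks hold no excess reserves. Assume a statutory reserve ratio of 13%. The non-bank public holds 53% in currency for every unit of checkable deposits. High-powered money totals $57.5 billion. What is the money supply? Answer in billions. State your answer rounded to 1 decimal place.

$133.3 billion

The money multiplier is m = (1 + c) / (rr + c) = (1 + 0.53) / (0.13 + 0.53) ≈ 2.3182.
So M = m × MB = 2.3182 × 57.5 = 133.2965 billion.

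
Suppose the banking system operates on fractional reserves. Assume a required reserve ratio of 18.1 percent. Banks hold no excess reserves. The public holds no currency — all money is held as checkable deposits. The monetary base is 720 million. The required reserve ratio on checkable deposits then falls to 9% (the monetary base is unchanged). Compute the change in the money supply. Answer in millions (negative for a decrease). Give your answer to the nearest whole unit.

4022 million

Initially m₁ = 1 / (0.181) ≈ 5.5249, so M₁ = 5.5249 × 720 = 3977.928 million.
After the change m₂ = 1 / (0.09) ≈ 11.1111, so M₂ = 11.1111 × 720 = 7999.992 million.
ΔM = M₂ − M₁ = 7999.992 − 3977.928 = 4022.064 million.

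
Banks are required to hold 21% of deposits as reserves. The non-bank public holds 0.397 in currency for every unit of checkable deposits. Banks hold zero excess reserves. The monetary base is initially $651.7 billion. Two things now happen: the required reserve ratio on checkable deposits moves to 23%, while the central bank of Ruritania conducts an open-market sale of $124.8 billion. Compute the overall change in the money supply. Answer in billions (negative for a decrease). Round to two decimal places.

Before: m₁ = (1 + 0.397) / (0.21 + 0.397) ≈ 2.301483, MB₁ = 651.7, so M₁ = 2.301483 × 651.7 ≈ 1499.8765 billion.
After: m₂ = (1 + 0.397) / (0.23 + 0.397) ≈ 2.228070, MB₂ = 651.7 − 124.8 = 526.9, so M₂ = 2.228070 × 526.9 ≈ 1173.9701 billion.
ΔM = M₂ − M₁ = 1173.9701 − 1499.8765 = -325.9064 billion.

-325.91 billion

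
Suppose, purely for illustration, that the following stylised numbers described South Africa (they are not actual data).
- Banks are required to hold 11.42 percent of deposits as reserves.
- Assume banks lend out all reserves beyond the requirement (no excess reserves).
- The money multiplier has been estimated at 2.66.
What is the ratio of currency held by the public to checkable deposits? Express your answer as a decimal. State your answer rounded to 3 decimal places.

Using m = 2.66. From m = (1 + c)/(c + rr + e), rearranging gives 1 + c = m·(c + rr + e), so c·(1 − m) = m·(rr + e) − 1.
Hence c = [m·(rr + e) − 1]/(1 − m) = [2.66 × (0.1142 + 0) − 1] / (1 − 2.66) ≈ 0.419414.

0.419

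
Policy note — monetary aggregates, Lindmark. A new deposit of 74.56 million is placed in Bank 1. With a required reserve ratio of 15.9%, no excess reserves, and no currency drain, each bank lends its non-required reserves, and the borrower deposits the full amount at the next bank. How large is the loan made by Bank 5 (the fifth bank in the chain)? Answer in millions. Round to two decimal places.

Each bank lends a fraction (1 − rr) = 0.8410 of the deposit it receives, so Bank 5 receives 74.56·0.8410^4 and lends 74.56·0.8410^5 ≈ 31.3679 million.

31.37 million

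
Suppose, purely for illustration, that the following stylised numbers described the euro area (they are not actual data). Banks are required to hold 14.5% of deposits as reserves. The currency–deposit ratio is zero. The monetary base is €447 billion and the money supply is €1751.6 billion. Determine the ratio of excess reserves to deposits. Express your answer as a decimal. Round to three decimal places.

Using m = M/MB = 1751.6/447 ≈ 3.918568. Since m = (1 + c)/(c + rr + e), the denominator satisfies c + rr + e = (1 + c)/m = (1 + 0) / 3.918568 ≈ 0.255195.
With c = 0 and rr = 0.145, the ratio of excess reserves to deposits is 0.255195 − 0 − 0.145 = 0.110195.

0.110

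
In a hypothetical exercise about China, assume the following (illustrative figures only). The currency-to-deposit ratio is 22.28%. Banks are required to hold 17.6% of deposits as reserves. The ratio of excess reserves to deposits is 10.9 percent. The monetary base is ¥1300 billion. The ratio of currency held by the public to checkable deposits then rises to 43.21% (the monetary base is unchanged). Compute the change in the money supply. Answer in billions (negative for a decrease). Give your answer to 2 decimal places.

Initially m₁ = (1 + 0.2228) / (0.176 + 0.109 + 0.2228) ≈ 2.4080347, so M₁ = 2.4080347 × 1300 ≈ 3130.4451 billion.
After the change m₂ = (1 + 0.4321) / (0.176 + 0.109 + 0.4321) ≈ 1.9970715, so M₂ = 1.9970715 × 1300 ≈ 2596.193 billion.
ΔM = M₂ − M₁ = 2596.193 − 3130.4451 = -534.2521 billion.

-534.25 billion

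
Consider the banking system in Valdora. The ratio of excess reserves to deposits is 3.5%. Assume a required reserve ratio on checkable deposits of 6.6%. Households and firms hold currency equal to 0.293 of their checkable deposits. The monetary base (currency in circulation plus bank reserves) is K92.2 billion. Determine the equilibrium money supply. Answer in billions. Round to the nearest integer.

K303 billion

The money multiplier is m = (1 + c) / (rr + e + c) = (1 + 0.293) / (0.066 + 0.035 + 0.293) ≈ 3.2817.
So M = m × MB = 3.2817 × 92.2 ≈ 302.5727 billion.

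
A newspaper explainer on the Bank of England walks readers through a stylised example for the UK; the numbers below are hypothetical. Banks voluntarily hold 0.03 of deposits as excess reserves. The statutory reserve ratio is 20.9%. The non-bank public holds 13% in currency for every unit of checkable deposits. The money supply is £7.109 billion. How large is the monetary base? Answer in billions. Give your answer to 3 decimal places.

The money multiplier is m = (1 + c) / (rr + e + c) = (1 + 0.13) / (0.209 + 0.03 + 0.13) ≈ 3.06233.
MB = M / m = 7.109 / 3.06233 ≈ 2.3214 billion.

£2.321 billion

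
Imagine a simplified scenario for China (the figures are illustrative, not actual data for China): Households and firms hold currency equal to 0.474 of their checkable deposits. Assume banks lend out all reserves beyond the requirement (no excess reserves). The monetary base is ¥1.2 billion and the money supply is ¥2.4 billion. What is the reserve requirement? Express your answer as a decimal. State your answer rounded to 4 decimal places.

Using m = M/MB = 2.4/1.2 = 2.000000. Since m = (1 + c)/(c + rr + e), the denominator satisfies c + rr + e = (1 + c)/m = (1 + 0.474) / 2.000000 = 0.737000.
With c = 0.474 and e = 0, the reserve requirement is 0.737000 − 0.474 − 0 = 0.263.

0.2630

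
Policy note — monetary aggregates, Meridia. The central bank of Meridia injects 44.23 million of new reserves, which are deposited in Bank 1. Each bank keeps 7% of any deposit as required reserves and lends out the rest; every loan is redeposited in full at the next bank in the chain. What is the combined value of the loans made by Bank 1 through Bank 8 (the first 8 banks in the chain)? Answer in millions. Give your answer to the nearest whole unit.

259 million

Bank i lends (1 − rr)^i of the original deposit: Bank 1 lends 44.23·0.9300 = 41.1339, Bank 2 lends 44.23·0.9300² ≈ 38.2545, and so on.
Summing a geometric series: total = 44.23·[0.9300·(1 − 0.9300^8) / (1 − 0.9300)] ≈ 258.8017 million.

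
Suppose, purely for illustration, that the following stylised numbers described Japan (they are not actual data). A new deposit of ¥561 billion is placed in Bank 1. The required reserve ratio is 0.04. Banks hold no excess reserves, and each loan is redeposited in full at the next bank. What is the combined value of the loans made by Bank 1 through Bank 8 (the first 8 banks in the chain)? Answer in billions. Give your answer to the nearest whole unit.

¥3751 billion

Bank i lends (1 − rr)^i of the original deposit: Bank 1 lends 561·0.9600 = 538.5600, Bank 2 lends 561·0.9600² = 517.0176, and so on.
Summing a geometric series: total = 561·[0.9600·(1 − 0.9600^8) / (1 − 0.9600)] ≈ 3751.2107 billion.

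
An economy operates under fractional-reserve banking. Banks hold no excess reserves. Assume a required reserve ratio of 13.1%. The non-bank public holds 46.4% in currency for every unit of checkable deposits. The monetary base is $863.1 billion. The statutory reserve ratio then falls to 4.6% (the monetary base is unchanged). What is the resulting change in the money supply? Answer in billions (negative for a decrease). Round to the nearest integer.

$354 billion

Initially m₁ = (1 + 0.464) / (0.131 + 0.464) ≈ 2.4605, so M₁ = 2.4605 × 863.1 ≈ 2123.6576 billion.
After the change m₂ = (1 + 0.464) / (0.046 + 0.464) ≈ 2.8706, so M₂ = 2.8706 × 863.1 ≈ 2477.6149 billion.
ΔM = M₂ − M₁ = 2477.6149 − 2123.6576 = 353.9573 billion.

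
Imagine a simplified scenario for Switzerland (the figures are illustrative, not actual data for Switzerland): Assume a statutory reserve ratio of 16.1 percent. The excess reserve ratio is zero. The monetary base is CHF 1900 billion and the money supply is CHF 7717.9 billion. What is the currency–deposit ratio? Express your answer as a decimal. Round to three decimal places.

0.113

Using m = M/MB = 7717.9/1900 ≈ 4.062053. From m = (1 + c)/(c + rr + e), rearranging gives 1 + c = m·(c + rr + e), so c·(1 − m) = m·(rr + e) − 1.
Hence c = [m·(rr + e) − 1]/(1 − m) = [4.062053 × (0.161 + 0) − 1] / (1 − 4.062053) ≈ 0.112999.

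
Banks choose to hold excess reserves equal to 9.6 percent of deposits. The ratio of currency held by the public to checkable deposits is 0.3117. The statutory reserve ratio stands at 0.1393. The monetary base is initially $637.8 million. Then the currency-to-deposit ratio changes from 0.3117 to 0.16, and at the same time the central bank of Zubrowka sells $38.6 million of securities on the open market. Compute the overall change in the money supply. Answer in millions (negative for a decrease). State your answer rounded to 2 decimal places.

$228.90 million

Before: m₁ = (1 + 0.3117) / (0.1393 + 0.096 + 0.3117) ≈ 2.397989, MB₁ = 637.8, so M₁ = 2.397989 × 637.8 ≈ 1529.4374 million.
After: m₂ = (1 + 0.16) / (0.1393 + 0.096 + 0.16) ≈ 2.934480, MB₂ = 637.8 − 38.6 = 599.2, so M₂ = 2.934480 × 599.2 ≈ 1758.3404 million.
ΔM = M₂ − M₁ = 1758.3404 − 1529.4374 = 228.903 million.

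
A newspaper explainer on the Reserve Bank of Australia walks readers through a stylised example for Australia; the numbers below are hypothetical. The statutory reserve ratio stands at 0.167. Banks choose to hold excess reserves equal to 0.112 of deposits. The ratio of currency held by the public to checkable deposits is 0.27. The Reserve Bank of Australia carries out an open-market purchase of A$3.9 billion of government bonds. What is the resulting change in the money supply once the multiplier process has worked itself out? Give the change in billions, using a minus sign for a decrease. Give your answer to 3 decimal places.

A$9.022 billion

The money multiplier is m = (1 + c) / (rr + e + c) = (1 + 0.27) / (0.167 + 0.112 + 0.27) ≈ 2.31330.
The purchase adds 3.9 billion of base, so ΔM = m × ΔMB = 2.31330 × (+3.9) ≈ 9.0219 billion.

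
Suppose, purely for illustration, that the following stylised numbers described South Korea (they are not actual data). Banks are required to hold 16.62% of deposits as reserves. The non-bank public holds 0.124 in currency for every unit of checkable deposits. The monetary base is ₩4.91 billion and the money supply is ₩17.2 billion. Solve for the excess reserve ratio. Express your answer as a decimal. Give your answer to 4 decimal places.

Using m = M/MB = 17.2/4.91 ≈ 3.503055. Since m = (1 + c)/(c + rr + e), the denominator satisfies c + rr + e = (1 + c)/m = (1 + 0.124) / 3.503055 ≈ 0.320863.
With c = 0.124 and rr = 0.1662, the excess reserve ratio is 0.320863 − 0.124 − 0.1662 = 0.030663.

0.0307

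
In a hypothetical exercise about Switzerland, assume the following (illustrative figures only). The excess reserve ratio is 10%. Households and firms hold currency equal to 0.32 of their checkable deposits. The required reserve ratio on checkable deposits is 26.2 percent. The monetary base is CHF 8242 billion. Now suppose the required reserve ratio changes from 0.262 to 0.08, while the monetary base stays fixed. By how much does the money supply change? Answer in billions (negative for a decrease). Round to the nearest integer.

CHF 5807 billion

Initially m₁ = (1 + 0.32) / (0.262 + 0.1 + 0.32) ≈ 1.93548, so M₁ = 1.93548 × 8242 ≈ 15952.2262 billion.
After the change m₂ = (1 + 0.32) / (0.08 + 0.1 + 0.32) = 2.64, so M₂ = 2.64 × 8242 = 21758.88 billion.
ΔM = M₂ − M₁ = 21758.88 − 15952.2262 = 5806.6538 billion.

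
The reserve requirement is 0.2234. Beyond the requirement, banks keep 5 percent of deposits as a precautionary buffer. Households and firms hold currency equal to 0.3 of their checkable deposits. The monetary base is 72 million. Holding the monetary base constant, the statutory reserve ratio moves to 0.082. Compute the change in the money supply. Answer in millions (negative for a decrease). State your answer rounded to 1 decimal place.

53.4 million

Initially m₁ = (1 + 0.3) / (0.2234 + 0.05 + 0.3) ≈ 2.2672, so M₁ = 2.2672 × 72 = 163.2384 million.
After the change m₂ = (1 + 0.3) / (0.082 + 0.05 + 0.3) ≈ 3.0093, so M₂ = 3.0093 × 72 = 216.6696 million.
ΔM = M₂ − M₁ = 216.6696 − 163.2384 = 53.4312 million.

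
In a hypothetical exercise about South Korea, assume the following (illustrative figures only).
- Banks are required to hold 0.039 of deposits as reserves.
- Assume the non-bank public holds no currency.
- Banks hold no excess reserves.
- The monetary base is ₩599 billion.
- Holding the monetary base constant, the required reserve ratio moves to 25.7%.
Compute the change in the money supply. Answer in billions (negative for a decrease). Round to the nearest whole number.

-13028 billion

Initially m₁ = 1 / (0.039) ≈ 25.6410, so M₁ = 25.6410 × 599 = 15358.959 billion.
After the change m₂ = 1 / (0.257) ≈ 3.8911, so M₂ = 3.8911 × 599 = 2330.7689 billion.
ΔM = M₂ − M₁ = 2330.7689 − 15358.959 = -13028.1901 billion.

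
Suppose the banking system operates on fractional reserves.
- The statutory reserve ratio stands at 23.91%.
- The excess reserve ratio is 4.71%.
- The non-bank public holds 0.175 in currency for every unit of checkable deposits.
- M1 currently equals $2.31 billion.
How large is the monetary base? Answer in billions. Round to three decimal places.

$0.907 billion

The money multiplier is m = (1 + c) / (rr + e + c) = (1 + 0.175) / (0.2391 + 0.0471 + 0.175) ≈ 2.54770.
MB = M / m = 2.31 / 2.54770 ≈ 0.9067 billion.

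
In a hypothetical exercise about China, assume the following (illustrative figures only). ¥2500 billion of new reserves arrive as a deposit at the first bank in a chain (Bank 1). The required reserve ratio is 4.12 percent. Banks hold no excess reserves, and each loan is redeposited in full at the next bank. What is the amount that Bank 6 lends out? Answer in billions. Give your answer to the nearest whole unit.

Each bank lends a fraction (1 − rr) = 0.9588 of the deposit it receives, so Bank 6 receives 2500·0.9588^5 and lends 2500·0.9588^6 ≈ 1942.2636 billion.

¥1942 billion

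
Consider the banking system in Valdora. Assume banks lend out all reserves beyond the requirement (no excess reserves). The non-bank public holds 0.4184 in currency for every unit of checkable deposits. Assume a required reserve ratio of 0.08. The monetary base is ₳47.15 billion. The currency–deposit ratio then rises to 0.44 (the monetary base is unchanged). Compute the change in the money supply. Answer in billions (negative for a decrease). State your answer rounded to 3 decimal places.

Initially m₁ = (1 + 0.4184) / (0.08 + 0.4184) ≈ 2.845907, so M₁ = 2.845907 × 47.15 ≈ 134.1845 billion.
After the change m₂ = (1 + 0.44) / (0.08 + 0.44) ≈ 2.769231, so M₂ = 2.769231 × 47.15 ≈ 130.5692 billion.
ΔM = M₂ − M₁ = 130.5692 − 134.1845 = -3.6153 billion.

-3.615 billion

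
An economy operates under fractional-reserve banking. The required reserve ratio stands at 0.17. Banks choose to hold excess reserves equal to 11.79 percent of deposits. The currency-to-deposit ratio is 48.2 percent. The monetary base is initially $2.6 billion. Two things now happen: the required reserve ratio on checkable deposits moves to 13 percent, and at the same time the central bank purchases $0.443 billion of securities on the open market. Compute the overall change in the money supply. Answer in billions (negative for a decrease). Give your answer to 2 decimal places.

Before: m₁ = (1 + 0.482) / (0.17 + 0.1179 + 0.482) ≈ 1.9249, MB₁ = 2.6, so M₁ = 1.9249 × 2.6 ≈ 5.0047 billion.
After: m₂ = (1 + 0.482) / (0.13 + 0.1179 + 0.482) ≈ 2.0304, MB₂ = 2.6 + 0.443 = 3.043, so M₂ = 2.0304 × 3.043 ≈ 6.1785 billion.
ΔM = M₂ − M₁ = 6.1785 − 5.0047 = 1.1738 billion.

$1.17 billion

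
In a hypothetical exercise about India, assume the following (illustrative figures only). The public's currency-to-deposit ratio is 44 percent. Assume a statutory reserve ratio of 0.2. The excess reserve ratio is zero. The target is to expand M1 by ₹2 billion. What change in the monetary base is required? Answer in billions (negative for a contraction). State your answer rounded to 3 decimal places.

The money multiplier is m = (1 + c) / (rr + c) = (1 + 0.44) / (0.2 + 0.44) = 2.25.
ΔMB = ΔM / m = (+2) / 2.25 ≈ 0.8889 billion.

₹0.889 billion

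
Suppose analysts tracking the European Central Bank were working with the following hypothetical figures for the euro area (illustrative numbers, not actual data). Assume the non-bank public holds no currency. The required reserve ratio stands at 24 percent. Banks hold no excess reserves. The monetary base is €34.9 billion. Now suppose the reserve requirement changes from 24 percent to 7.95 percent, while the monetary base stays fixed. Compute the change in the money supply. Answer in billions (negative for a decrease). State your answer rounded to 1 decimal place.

€293.6 billion

Initially m₁ = 1 / (0.24) ≈ 4.1667, so M₁ = 4.1667 × 34.9 ≈ 145.4178 billion.
After the change m₂ = 1 / (0.0795) ≈ 12.5786, so M₂ = 12.5786 × 34.9 ≈ 438.9931 billion.
ΔM = M₂ − M₁ = 438.9931 − 145.4178 = 293.5753 billion.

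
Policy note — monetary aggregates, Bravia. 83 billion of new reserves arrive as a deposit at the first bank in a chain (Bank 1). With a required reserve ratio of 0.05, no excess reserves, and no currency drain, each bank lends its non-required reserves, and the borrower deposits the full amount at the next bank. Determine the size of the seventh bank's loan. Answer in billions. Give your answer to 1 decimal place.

Each bank lends a fraction (1 − rr) = 0.9500 of the deposit it receives, so Bank 7 receives 83·0.9500^6 and lends 83·0.9500^7 ≈ 57.9620 billion.

58.0 billion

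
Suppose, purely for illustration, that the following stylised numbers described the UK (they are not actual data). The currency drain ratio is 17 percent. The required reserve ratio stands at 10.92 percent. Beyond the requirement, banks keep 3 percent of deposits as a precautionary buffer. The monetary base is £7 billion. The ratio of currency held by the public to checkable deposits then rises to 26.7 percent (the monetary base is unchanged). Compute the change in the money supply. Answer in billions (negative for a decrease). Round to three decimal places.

Initially m₁ = (1 + 0.17) / (0.1092 + 0.03 + 0.17) ≈ 3.78396, so M₁ = 3.78396 × 7 ≈ 26.4877 billion.
After the change m₂ = (1 + 0.267) / (0.1092 + 0.03 + 0.267) ≈ 3.11915, so M₂ = 3.11915 × 7 ≈ 21.834 billion.
ΔM = M₂ − M₁ = 21.834 − 26.4877 = -4.6537 billion.

-4.654 billion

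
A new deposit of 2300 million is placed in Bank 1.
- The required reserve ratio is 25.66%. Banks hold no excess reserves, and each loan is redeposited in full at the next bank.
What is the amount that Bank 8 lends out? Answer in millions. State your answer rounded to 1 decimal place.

214.5 million

Each bank lends a fraction (1 − rr) = 0.7434 of the deposit it receives, so Bank 8 receives 2300·0.7434^7 and lends 2300·0.7434^8 ≈ 214.5400 million.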